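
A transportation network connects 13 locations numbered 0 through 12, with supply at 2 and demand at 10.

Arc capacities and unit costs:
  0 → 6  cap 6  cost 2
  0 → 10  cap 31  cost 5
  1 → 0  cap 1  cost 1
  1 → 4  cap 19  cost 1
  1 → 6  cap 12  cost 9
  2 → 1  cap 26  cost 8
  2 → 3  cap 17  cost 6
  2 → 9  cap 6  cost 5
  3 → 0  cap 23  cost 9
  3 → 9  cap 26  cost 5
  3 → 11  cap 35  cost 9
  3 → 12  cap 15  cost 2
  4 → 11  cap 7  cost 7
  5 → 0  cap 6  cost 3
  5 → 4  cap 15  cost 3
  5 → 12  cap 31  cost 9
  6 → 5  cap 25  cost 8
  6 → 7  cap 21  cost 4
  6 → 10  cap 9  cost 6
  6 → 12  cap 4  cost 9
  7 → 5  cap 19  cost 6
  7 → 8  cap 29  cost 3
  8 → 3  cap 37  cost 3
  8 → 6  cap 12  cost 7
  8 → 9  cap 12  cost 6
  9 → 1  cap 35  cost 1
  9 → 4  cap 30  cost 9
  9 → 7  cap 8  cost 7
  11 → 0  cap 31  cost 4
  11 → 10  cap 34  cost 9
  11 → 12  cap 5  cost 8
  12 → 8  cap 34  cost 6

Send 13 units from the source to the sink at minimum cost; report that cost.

shortest-cost path #1: 2→9→1→0→10 push 1 @ unit cost 12 (adds 12)
shortest-cost path #2: 2→3→0→10 push 12 @ unit cost 20 (adds 240)
total cost = 252

Minimum cost for 13 units: 252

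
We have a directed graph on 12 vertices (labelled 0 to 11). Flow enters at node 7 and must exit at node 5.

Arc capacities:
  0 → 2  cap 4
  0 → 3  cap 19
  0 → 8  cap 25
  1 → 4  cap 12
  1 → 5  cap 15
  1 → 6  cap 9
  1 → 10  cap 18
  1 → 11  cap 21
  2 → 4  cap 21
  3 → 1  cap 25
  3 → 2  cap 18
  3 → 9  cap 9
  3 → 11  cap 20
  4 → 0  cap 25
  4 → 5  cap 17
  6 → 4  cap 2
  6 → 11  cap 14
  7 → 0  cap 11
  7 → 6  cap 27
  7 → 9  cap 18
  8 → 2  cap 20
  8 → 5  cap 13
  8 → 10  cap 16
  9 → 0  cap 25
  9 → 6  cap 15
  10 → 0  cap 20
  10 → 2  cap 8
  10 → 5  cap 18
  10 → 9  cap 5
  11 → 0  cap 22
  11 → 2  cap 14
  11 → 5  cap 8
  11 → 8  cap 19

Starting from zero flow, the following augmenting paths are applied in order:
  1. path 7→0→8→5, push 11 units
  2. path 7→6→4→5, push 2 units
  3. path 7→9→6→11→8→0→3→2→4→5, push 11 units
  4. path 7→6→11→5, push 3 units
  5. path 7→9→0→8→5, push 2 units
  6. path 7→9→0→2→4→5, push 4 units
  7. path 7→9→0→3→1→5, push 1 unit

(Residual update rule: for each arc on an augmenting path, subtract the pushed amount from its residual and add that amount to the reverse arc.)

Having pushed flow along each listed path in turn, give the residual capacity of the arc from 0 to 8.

after path 1 (7→0→8→5, push 11): res(0,8)=14
after path 2 (7→6→4→5, push 2): res(0,8)=14
after path 3 (7→9→6→11→8→0→3→2→4→5, push 11): res(0,8)=25
after path 4 (7→6→11→5, push 3): res(0,8)=25
after path 5 (7→9→0→8→5, push 2): res(0,8)=23
after path 6 (7→9→0→2→4→5, push 4): res(0,8)=23
after path 7 (7→9→0→3→1→5, push 1): res(0,8)=23

Residual capacity of (0,8): 23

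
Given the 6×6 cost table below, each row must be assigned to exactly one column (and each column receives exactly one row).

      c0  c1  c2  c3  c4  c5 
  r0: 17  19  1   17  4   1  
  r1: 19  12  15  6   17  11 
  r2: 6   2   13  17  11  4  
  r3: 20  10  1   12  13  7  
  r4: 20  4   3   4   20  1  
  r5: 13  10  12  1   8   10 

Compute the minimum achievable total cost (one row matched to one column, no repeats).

optimal assignment: row0→col4 (cost 4), row1→col1 (cost 12), row2→col0 (cost 6), row3→col2 (cost 1), row4→col5 (cost 1), row5→col3 (cost 1)
total = 4 + 12 + 6 + 1 + 1 + 1 = 25

Minimum assignment cost: 25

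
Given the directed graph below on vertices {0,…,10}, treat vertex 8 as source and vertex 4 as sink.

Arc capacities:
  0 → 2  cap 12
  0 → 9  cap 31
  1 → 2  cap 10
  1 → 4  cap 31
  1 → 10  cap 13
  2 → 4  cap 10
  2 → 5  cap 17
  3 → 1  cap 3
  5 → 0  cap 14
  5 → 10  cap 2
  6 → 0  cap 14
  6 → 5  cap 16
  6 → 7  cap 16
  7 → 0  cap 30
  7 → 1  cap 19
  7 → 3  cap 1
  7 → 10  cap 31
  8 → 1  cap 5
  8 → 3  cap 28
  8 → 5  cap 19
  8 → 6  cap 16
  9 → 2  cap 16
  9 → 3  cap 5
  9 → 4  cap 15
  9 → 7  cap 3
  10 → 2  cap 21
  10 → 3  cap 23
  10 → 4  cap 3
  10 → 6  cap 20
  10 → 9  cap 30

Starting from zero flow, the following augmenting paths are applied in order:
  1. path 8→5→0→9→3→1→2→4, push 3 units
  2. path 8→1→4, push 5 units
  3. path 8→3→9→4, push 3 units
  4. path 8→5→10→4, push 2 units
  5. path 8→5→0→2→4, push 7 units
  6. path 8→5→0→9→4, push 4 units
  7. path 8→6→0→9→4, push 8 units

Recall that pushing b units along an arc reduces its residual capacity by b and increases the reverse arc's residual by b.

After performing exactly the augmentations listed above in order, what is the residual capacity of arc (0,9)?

Residual capacity of (0,9): 16

after path 1 (8→5→0→9→3→1→2→4, push 3): res(0,9)=28
after path 2 (8→1→4, push 5): res(0,9)=28
after path 3 (8→3→9→4, push 3): res(0,9)=28
after path 4 (8→5→10→4, push 2): res(0,9)=28
after path 5 (8→5→0→2→4, push 7): res(0,9)=28
after path 6 (8→5→0→9→4, push 4): res(0,9)=24
after path 7 (8→6→0→9→4, push 8): res(0,9)=16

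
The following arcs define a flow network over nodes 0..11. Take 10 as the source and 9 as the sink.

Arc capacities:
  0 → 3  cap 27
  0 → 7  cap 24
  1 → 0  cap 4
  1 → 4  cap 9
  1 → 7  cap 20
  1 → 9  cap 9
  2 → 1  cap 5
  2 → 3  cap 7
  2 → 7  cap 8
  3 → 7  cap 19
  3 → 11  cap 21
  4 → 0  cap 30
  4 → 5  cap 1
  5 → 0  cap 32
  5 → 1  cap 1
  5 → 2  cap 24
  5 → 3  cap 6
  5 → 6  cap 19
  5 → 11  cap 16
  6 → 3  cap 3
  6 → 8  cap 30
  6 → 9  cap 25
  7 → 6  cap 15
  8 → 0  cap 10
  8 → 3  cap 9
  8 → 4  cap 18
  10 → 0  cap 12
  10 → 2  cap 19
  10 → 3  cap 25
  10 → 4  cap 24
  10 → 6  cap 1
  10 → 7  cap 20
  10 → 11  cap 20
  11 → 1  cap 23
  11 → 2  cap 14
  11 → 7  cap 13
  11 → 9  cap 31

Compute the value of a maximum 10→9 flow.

augment #1: 10→6→9 bottleneck 1, total now 1
augment #2: 10→11→9 bottleneck 20, total now 21
augment #3: 10→2→1→9 bottleneck 5, total now 26
augment #4: 10→3→11→9 bottleneck 11, total now 37
augment #5: 10→7→6→9 bottleneck 15, total now 52
augment #6: 10→3→11→1→9 bottleneck 4, total now 56
augment #7: 10→4→5→6→9 bottleneck 1, total now 57

Maximum flow value: 57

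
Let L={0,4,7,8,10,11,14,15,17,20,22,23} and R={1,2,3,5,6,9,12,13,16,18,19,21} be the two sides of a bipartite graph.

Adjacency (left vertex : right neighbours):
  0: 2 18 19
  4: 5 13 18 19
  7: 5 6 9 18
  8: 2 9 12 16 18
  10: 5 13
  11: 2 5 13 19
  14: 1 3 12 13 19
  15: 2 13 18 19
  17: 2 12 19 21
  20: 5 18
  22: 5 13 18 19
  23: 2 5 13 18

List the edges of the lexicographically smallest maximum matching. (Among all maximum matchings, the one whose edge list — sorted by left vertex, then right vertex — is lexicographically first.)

|M| = 9 (so the lex-smallest maximum matching has 9 edges)
process left vertices in ascending order; for each, take the smallest-labelled available neighbour that still permits 9 edges overall, or leave it unmatched if none does
lex-smallest matching: {0-2, 4-5, 7-6, 8-9, 10-13, 11-19, 14-1, 15-18, 17-12}

Lex-smallest maximum matching: {(0,2), (4,5), (7,6), (8,9), (10,13), (11,19), (14,1), (15,18), (17,12)}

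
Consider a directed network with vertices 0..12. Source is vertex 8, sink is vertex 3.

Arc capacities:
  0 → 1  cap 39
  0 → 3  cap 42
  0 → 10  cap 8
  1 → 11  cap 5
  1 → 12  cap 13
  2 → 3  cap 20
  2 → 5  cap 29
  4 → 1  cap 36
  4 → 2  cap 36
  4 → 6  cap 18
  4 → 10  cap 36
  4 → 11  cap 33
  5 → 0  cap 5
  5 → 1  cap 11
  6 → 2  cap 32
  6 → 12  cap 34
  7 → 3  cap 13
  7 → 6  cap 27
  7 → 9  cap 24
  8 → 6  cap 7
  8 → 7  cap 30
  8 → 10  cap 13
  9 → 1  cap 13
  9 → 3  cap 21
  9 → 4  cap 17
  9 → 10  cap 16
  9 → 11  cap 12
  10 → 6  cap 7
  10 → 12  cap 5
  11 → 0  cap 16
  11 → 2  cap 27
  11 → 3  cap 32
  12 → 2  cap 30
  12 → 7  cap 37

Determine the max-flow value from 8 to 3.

Maximum flow value: 49

augment #1: 8→7→3 bottleneck 13, total now 13
augment #2: 8→6→2→3 bottleneck 7, total now 20
augment #3: 8→7→9→3 bottleneck 17, total now 37
augment #4: 8→10→6→2→3 bottleneck 7, total now 44
augment #5: 8→10→12→2→3 bottleneck 5, total now 49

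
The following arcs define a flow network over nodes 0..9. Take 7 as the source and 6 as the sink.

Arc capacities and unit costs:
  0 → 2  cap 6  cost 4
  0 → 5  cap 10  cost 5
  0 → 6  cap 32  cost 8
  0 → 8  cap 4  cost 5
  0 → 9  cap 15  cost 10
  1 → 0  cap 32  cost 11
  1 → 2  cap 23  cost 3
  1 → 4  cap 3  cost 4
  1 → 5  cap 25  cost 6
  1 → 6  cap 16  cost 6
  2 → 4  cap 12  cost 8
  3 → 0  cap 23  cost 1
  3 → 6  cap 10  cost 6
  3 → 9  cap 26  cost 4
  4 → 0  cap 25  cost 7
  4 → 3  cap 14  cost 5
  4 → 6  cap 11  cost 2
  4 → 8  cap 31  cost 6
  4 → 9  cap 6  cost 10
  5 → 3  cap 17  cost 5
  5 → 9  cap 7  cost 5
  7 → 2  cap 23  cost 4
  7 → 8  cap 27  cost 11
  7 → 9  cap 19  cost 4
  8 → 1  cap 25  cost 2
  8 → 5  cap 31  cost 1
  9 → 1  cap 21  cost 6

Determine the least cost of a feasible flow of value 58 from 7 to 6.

shortest-cost path #1: 7→2→4→6 push 11 @ unit cost 14 (adds 154)
shortest-cost path #2: 7→9→1→6 push 16 @ unit cost 16 (adds 256)
shortest-cost path #3: 7→2→4→3→6 push 1 @ unit cost 23 (adds 23)
shortest-cost path #4: 7→8→5→3→6 push 9 @ unit cost 23 (adds 207)
shortest-cost path #5: 7→8→5→3→0→6 push 8 @ unit cost 26 (adds 208)
shortest-cost path #6: 7→9→1→4→3→0→6 push 3 @ unit cost 28 (adds 84)
shortest-cost path #7: 7→8→1→0→6 push 10 @ unit cost 32 (adds 320)
total cost = 1252

Minimum cost for 58 units: 1252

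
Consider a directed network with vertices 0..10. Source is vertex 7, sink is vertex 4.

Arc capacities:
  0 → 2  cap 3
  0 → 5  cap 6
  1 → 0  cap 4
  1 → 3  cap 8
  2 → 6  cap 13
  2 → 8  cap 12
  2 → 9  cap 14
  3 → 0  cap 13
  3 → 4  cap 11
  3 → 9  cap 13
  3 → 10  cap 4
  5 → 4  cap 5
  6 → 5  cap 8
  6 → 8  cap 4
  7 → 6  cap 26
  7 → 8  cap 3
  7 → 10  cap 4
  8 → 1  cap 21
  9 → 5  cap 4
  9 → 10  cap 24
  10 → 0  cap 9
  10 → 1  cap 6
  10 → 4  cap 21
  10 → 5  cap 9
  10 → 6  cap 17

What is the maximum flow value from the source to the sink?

augment #1: 7→10→4 bottleneck 4, total now 4
augment #2: 7→6→5→4 bottleneck 5, total now 9
augment #3: 7→8→1→3→4 bottleneck 3, total now 12
augment #4: 7→6→8→1→3→4 bottleneck 4, total now 16

Maximum flow value: 16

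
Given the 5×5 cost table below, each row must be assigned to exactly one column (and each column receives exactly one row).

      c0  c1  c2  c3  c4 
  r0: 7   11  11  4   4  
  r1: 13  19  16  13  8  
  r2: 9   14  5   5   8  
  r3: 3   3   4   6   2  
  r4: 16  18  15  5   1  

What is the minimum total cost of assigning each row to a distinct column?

Minimum assignment cost: 26

optimal assignment: row0→col3 (cost 4), row1→col0 (cost 13), row2→col2 (cost 5), row3→col1 (cost 3), row4→col4 (cost 1)
total = 4 + 13 + 5 + 3 + 1 = 26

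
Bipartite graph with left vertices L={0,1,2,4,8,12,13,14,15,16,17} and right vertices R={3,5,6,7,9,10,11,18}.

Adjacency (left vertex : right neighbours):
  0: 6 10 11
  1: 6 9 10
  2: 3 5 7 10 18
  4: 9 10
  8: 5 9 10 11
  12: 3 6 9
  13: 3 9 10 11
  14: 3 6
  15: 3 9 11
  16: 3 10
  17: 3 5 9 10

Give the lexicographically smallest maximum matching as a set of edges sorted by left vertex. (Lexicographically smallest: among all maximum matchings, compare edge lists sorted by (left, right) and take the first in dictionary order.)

|M| = 7 (so the lex-smallest maximum matching has 7 edges)
process left vertices in ascending order; for each, take the smallest-labelled available neighbour that still permits 7 edges overall, or leave it unmatched if none does
lex-smallest matching: {0-6, 1-9, 2-7, 4-10, 8-5, 12-3, 13-11}

Lex-smallest maximum matching: {(0,6), (1,9), (2,7), (4,10), (8,5), (12,3), (13,11)}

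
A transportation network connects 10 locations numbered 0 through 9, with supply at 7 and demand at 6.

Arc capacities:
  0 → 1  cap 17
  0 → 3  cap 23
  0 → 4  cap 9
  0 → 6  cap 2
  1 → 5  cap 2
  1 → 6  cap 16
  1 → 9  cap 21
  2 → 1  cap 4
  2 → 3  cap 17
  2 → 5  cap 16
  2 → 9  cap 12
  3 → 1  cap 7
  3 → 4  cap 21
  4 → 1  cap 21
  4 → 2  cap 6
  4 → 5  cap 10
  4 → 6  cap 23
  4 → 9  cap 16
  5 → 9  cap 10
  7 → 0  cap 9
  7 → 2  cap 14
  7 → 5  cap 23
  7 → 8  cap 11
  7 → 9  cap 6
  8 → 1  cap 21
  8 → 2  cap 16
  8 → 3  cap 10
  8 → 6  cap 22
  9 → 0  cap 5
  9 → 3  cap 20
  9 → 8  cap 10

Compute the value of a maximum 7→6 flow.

augment #1: 7→0→6 bottleneck 2, total now 2
augment #2: 7→8→6 bottleneck 11, total now 13
augment #3: 7→0→1→6 bottleneck 7, total now 20
augment #4: 7→2→1→6 bottleneck 4, total now 24
augment #5: 7→9→8→6 bottleneck 6, total now 30
augment #6: 7→2→3→1→6 bottleneck 5, total now 35
augment #7: 7→2→3→4→6 bottleneck 5, total now 40
augment #8: 7→5→9→8→6 bottleneck 4, total now 44
augment #9: 7→5→9→0→4→6 bottleneck 5, total now 49
augment #10: 7→5→9→3→4→6 bottleneck 1, total now 50

Maximum flow value: 50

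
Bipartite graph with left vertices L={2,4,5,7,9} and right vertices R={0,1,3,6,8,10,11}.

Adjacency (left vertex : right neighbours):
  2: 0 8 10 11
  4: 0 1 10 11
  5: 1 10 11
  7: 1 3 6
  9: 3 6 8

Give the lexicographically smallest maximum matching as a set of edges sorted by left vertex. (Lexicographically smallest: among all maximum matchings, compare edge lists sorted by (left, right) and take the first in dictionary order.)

|M| = 5 (so the lex-smallest maximum matching has 5 edges)
process left vertices in ascending order; for each, take the smallest-labelled available neighbour that still permits 5 edges overall, or leave it unmatched if none does
lex-smallest matching: {2-0, 4-1, 5-10, 7-3, 9-6}

Lex-smallest maximum matching: {(2,0), (4,1), (5,10), (7,3), (9,6)}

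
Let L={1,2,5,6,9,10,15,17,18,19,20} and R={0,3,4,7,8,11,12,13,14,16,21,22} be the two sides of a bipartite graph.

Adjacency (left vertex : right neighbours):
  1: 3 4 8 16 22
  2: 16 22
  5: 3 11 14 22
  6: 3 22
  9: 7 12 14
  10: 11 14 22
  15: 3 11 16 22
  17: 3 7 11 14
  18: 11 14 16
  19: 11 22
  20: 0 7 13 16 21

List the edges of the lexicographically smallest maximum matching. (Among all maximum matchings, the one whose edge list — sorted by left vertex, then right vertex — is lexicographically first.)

|M| = 9 (so the lex-smallest maximum matching has 9 edges)
process left vertices in ascending order; for each, take the smallest-labelled available neighbour that still permits 9 edges overall, or leave it unmatched if none does
lex-smallest matching: {1-4, 2-16, 5-3, 6-22, 9-12, 10-11, 17-7, 18-14, 20-0}

Lex-smallest maximum matching: {(1,4), (2,16), (5,3), (6,22), (9,12), (10,11), (17,7), (18,14), (20,0)}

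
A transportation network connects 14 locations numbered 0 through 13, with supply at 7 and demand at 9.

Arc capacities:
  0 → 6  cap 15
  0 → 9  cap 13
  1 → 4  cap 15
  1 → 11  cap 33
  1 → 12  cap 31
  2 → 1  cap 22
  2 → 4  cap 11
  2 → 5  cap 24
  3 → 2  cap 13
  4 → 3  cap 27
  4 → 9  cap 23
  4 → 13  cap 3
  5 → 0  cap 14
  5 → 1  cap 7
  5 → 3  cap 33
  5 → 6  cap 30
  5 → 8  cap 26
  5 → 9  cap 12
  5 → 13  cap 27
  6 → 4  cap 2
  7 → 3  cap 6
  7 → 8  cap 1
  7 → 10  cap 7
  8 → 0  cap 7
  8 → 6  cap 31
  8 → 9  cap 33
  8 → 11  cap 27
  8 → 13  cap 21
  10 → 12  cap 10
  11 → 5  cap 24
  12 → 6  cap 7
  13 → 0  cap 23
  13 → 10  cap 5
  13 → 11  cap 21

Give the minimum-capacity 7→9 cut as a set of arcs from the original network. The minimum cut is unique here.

augment #1: 7→8→9 push 1
augment #2: 7→3→2→4→9 push 6
augment #3: 7→10→12→6→4→9 push 2
max flow = 9; residual-reachable set from 7 gives S-side
cut edges (S→T): {(6,4), (7,3), (7,8)} total cap 9

Min-cut arcs: {(6,4), (7,3), (7,8)} (total capacity 9)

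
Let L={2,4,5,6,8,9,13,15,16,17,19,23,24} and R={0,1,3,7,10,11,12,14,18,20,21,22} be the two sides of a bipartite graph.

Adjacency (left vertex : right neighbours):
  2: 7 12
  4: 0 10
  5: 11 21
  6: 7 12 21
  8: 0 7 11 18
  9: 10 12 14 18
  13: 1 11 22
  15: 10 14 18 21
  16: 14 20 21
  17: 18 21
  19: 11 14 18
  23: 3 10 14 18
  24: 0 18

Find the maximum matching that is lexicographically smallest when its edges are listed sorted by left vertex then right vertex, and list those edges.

|M| = 11 (so the lex-smallest maximum matching has 11 edges)
process left vertices in ascending order; for each, take the smallest-labelled available neighbour that still permits 11 edges overall, or leave it unmatched if none does
lex-smallest matching: {2-7, 4-0, 5-11, 6-12, 8-18, 9-10, 13-1, 15-14, 16-20, 17-21, 23-3}

Lex-smallest maximum matching: {(2,7), (4,0), (5,11), (6,12), (8,18), (9,10), (13,1), (15,14), (16,20), (17,21), (23,3)}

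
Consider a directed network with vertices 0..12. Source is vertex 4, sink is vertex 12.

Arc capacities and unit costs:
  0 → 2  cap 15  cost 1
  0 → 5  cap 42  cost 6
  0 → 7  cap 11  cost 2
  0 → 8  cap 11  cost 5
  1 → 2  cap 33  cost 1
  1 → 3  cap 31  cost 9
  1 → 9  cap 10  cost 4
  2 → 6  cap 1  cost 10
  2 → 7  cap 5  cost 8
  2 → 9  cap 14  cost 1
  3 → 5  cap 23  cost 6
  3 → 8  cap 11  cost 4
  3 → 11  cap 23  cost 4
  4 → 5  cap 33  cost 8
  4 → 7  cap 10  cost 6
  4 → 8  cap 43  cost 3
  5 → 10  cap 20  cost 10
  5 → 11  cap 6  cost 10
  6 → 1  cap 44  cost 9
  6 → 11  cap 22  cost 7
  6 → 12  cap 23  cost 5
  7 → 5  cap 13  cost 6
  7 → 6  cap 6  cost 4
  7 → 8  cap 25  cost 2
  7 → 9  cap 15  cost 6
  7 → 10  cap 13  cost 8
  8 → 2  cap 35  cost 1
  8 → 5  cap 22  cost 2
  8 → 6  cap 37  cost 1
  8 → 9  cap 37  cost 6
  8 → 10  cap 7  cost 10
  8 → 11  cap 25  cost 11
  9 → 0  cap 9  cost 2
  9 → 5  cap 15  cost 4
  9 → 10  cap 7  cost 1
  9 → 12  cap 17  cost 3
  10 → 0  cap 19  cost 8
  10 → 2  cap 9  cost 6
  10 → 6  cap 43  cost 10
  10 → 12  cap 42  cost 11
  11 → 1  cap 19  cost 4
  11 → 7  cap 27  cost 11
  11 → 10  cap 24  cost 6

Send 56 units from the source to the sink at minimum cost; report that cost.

Minimum cost for 56 units: 751

shortest-cost path #1: 4→8→2→9→12 push 14 @ unit cost 8 (adds 112)
shortest-cost path #2: 4→8→6→12 push 23 @ unit cost 9 (adds 207)
shortest-cost path #3: 4→8→9→12 push 3 @ unit cost 12 (adds 36)
shortest-cost path #4: 4→8→9→10→12 push 3 @ unit cost 21 (adds 63)
shortest-cost path #5: 4→7→9→10→12 push 4 @ unit cost 24 (adds 96)
shortest-cost path #6: 4→7→10→12 push 6 @ unit cost 25 (adds 150)
shortest-cost path #7: 4→5→10→12 push 3 @ unit cost 29 (adds 87)
total cost = 751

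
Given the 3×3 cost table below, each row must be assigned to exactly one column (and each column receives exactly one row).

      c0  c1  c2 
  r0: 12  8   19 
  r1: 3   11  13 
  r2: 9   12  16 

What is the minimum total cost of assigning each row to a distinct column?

optimal assignment: row0→col1 (cost 8), row1→col0 (cost 3), row2→col2 (cost 16)
total = 8 + 3 + 16 = 27

Minimum assignment cost: 27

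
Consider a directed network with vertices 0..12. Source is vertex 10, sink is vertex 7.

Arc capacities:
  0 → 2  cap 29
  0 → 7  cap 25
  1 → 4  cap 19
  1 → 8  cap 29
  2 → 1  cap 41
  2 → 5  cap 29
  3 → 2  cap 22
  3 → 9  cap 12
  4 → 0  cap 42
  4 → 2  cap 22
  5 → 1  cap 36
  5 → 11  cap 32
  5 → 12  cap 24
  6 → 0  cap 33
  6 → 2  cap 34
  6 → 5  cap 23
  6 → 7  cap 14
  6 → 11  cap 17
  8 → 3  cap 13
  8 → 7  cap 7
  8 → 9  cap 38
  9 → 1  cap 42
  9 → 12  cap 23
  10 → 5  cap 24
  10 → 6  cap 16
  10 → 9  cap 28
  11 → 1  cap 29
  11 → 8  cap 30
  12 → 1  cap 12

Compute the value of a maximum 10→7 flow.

augment #1: 10→6→7 bottleneck 14, total now 14
augment #2: 10→6→0→7 bottleneck 2, total now 16
augment #3: 10→5→1→8→7 bottleneck 7, total now 23
augment #4: 10→5→1→4→0→7 bottleneck 17, total now 40
augment #5: 10→9→1→4→0→7 bottleneck 2, total now 42

Maximum flow value: 42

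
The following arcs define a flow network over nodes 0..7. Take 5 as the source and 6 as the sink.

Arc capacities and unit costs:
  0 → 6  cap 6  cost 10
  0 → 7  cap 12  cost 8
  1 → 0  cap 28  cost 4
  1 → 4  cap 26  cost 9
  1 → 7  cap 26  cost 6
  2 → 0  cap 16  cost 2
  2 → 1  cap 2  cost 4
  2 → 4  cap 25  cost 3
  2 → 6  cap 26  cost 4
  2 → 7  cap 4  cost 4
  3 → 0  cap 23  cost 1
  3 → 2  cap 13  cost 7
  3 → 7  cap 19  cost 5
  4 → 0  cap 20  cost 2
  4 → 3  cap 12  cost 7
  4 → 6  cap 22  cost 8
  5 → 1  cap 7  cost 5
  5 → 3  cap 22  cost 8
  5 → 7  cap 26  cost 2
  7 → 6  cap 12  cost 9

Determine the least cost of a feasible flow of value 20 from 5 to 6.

Minimum cost for 20 units: 284

shortest-cost path #1: 5→7→6 push 12 @ unit cost 11 (adds 132)
shortest-cost path #2: 5→1→0→6 push 6 @ unit cost 19 (adds 114)
shortest-cost path #3: 5→3→2→6 push 2 @ unit cost 19 (adds 38)
total cost = 284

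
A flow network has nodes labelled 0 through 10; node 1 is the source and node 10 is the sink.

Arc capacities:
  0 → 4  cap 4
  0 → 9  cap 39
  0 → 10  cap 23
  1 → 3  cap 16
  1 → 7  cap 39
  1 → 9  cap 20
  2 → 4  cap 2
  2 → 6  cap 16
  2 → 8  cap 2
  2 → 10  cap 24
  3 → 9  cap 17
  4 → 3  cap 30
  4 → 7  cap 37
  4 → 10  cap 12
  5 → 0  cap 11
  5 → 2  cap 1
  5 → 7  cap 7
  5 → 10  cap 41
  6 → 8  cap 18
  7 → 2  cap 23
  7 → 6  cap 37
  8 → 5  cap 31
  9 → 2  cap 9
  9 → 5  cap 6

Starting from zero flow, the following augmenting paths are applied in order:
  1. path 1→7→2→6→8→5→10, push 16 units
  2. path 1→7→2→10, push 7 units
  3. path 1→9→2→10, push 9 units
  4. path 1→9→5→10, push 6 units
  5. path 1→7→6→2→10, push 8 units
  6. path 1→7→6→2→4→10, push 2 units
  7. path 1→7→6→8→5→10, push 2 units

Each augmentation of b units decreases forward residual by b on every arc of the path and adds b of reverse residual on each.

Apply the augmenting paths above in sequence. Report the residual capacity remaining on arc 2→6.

after path 1 (1→7→2→6→8→5→10, push 16): res(2,6)=0
after path 2 (1→7→2→10, push 7): res(2,6)=0
after path 3 (1→9→2→10, push 9): res(2,6)=0
after path 4 (1→9→5→10, push 6): res(2,6)=0
after path 5 (1→7→6→2→10, push 8): res(2,6)=8
after path 6 (1→7→6→2→4→10, push 2): res(2,6)=10
after path 7 (1→7→6→8→5→10, push 2): res(2,6)=10

Residual capacity of (2,6): 10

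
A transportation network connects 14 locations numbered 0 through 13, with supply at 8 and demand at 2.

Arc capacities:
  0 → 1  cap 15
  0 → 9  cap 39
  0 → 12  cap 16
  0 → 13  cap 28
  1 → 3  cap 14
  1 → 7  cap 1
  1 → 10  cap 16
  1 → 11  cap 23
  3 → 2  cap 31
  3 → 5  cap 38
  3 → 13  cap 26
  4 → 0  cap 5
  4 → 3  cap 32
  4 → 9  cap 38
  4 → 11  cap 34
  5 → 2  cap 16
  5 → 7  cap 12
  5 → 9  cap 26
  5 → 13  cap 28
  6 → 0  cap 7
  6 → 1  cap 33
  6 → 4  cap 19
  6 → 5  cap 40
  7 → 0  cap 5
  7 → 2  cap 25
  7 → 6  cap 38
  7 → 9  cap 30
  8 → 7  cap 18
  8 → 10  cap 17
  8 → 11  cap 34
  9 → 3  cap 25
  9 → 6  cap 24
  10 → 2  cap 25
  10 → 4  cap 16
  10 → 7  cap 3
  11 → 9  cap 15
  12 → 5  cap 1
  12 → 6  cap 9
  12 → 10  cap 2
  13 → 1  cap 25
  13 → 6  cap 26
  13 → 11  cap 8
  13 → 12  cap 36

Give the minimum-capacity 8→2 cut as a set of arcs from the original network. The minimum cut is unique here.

Min-cut arcs: {(8,7), (8,10), (11,9)} (total capacity 50)

augment #1: 8→7→2 push 18
augment #2: 8→10→2 push 17
augment #3: 8→11→9→3→2 push 15
max flow = 50; residual-reachable set from 8 gives S-side
cut edges (S→T): {(8,7), (8,10), (11,9)} total cap 50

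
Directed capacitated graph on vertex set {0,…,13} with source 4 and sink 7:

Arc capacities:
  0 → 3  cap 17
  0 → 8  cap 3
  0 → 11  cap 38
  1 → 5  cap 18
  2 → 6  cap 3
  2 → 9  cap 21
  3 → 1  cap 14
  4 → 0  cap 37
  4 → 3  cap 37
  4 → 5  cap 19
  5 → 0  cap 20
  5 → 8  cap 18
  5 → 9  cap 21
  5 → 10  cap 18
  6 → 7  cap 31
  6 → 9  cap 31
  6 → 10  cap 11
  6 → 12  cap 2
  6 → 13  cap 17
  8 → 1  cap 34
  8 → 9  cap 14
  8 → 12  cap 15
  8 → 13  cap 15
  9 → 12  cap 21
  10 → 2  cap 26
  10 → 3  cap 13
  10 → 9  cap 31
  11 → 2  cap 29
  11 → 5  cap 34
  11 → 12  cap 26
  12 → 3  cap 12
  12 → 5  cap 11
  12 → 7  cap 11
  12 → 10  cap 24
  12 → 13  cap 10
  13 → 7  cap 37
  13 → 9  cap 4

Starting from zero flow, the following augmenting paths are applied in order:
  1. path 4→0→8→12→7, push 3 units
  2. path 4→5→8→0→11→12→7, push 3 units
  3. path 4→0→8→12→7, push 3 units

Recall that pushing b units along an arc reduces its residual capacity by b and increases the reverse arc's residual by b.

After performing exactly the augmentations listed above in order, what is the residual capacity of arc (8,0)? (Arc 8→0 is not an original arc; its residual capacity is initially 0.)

after path 1 (4→0→8→12→7, push 3): res(8,0)=3
after path 2 (4→5→8→0→11→12→7, push 3): res(8,0)=0
after path 3 (4→0→8→12→7, push 3): res(8,0)=3

Residual capacity of (8,0): 3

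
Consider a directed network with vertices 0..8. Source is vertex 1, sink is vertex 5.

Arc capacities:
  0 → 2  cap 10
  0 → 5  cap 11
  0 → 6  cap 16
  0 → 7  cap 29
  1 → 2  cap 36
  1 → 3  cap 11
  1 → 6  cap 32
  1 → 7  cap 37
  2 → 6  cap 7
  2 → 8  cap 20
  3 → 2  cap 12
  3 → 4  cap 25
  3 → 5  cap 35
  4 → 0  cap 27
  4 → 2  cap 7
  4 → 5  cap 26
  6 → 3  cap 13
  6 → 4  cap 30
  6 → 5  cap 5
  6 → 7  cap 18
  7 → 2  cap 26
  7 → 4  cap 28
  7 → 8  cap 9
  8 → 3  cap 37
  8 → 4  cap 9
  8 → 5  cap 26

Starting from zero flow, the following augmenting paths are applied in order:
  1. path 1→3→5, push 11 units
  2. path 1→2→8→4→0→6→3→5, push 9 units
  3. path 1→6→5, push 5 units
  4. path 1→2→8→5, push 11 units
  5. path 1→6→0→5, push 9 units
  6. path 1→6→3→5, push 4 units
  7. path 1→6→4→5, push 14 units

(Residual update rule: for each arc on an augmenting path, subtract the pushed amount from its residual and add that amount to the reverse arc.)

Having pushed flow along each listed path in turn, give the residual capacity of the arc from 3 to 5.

after path 1 (1→3→5, push 11): res(3,5)=24
after path 2 (1→2→8→4→0→6→3→5, push 9): res(3,5)=15
after path 3 (1→6→5, push 5): res(3,5)=15
after path 4 (1→2→8→5, push 11): res(3,5)=15
after path 5 (1→6→0→5, push 9): res(3,5)=15
after path 6 (1→6→3→5, push 4): res(3,5)=11
after path 7 (1→6→4→5, push 14): res(3,5)=11

Residual capacity of (3,5): 11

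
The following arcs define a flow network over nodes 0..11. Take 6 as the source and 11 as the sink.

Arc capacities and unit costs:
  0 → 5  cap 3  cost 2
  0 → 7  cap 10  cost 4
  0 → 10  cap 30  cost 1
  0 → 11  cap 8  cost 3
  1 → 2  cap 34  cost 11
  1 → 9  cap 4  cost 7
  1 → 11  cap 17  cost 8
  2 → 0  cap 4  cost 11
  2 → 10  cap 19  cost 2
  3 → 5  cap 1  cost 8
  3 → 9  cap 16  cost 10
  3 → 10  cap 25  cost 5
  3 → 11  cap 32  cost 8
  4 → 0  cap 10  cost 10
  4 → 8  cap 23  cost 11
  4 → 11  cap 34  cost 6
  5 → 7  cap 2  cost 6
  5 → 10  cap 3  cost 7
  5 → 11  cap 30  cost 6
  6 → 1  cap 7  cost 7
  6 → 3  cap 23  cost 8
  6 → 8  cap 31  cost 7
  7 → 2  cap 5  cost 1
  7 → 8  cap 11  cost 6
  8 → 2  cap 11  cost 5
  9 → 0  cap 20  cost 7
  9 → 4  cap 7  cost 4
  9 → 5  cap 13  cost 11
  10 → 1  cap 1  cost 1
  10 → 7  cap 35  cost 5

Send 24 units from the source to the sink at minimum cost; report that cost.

shortest-cost path #1: 6→1→11 push 7 @ unit cost 15 (adds 105)
shortest-cost path #2: 6→3→11 push 17 @ unit cost 16 (adds 272)
total cost = 377

Minimum cost for 24 units: 377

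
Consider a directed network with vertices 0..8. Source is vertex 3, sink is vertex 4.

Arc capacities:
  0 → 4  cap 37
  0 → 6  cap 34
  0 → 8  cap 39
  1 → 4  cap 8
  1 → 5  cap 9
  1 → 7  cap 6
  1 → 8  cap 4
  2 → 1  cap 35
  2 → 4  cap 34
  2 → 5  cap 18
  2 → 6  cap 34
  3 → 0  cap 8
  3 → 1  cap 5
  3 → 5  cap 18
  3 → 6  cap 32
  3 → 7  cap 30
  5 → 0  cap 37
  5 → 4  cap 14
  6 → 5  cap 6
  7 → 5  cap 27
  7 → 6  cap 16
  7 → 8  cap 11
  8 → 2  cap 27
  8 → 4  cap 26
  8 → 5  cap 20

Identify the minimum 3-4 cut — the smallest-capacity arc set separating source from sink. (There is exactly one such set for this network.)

augment #1: 3→0→4 push 8
augment #2: 3→1→4 push 5
augment #3: 3→5→4 push 14
augment #4: 3→5→0→4 push 4
augment #5: 3→7→8→4 push 11
augment #6: 3→6→5→0→4 push 6
augment #7: 3→7→5→0→4 push 19
max flow = 67; residual-reachable set from 3 gives S-side
cut edges (S→T): {(3,0), (3,1), (3,5), (3,7), (6,5)} total cap 67

Min-cut arcs: {(3,0), (3,1), (3,5), (3,7), (6,5)} (total capacity 67)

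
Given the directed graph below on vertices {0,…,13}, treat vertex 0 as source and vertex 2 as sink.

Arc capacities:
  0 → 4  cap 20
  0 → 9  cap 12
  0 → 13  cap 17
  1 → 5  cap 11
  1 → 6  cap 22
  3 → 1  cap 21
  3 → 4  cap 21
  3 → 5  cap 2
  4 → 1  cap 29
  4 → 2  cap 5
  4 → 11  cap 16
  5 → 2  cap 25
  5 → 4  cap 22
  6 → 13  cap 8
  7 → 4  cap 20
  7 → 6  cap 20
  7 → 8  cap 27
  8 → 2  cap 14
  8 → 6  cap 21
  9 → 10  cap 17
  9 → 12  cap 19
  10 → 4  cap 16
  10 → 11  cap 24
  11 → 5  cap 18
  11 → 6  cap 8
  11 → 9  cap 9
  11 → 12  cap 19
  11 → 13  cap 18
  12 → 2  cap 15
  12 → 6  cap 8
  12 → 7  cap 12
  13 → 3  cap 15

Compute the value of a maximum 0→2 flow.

augment #1: 0→4→2 bottleneck 5, total now 5
augment #2: 0→9→12→2 bottleneck 12, total now 17
augment #3: 0→4→1→5→2 bottleneck 11, total now 28
augment #4: 0→4→11→5→2 bottleneck 4, total now 32
augment #5: 0→13→3→5→2 bottleneck 2, total now 34
augment #6: 0→13→3→4→11→5→2 bottleneck 8, total now 42
augment #7: 0→13→3→4→11→12→2 bottleneck 3, total now 45
augment #8: 0→13→3→4→11→12→7→8→2 bottleneck 1, total now 46

Maximum flow value: 46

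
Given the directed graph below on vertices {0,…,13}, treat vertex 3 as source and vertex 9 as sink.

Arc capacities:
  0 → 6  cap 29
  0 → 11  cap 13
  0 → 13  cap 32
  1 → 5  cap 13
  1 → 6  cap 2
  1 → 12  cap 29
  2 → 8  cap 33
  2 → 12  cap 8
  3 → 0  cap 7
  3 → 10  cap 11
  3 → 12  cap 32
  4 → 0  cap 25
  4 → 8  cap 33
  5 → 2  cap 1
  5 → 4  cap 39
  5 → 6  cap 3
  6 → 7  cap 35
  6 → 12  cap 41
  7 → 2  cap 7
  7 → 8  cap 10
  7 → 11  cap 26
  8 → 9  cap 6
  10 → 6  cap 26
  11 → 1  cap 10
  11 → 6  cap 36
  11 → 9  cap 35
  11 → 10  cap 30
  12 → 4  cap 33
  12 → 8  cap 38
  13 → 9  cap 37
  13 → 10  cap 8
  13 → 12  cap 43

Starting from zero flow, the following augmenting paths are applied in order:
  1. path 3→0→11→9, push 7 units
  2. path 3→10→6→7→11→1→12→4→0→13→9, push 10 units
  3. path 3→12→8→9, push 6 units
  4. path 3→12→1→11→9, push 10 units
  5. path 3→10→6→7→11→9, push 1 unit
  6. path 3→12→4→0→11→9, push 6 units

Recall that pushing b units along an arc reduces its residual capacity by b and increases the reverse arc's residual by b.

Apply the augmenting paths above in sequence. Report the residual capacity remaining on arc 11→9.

Residual capacity of (11,9): 11

after path 1 (3→0→11→9, push 7): res(11,9)=28
after path 2 (3→10→6→7→11→1→12→4→0→13→9, push 10): res(11,9)=28
after path 3 (3→12→8→9, push 6): res(11,9)=28
after path 4 (3→12→1→11→9, push 10): res(11,9)=18
after path 5 (3→10→6→7→11→9, push 1): res(11,9)=17
after path 6 (3→12→4→0→11→9, push 6): res(11,9)=11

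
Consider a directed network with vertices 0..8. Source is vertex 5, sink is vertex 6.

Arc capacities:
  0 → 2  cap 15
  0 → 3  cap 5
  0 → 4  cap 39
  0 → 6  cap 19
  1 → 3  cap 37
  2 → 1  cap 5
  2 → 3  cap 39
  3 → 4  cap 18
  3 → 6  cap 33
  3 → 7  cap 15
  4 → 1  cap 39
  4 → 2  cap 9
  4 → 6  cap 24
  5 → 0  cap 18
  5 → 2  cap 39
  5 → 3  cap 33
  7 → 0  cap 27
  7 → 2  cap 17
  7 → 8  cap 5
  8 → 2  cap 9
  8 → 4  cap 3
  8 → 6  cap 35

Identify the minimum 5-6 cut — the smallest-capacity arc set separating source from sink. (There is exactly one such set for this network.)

Min-cut arcs: {(0,6), (3,6), (4,6), (7,8)} (total capacity 81)

augment #1: 5→0→6 push 18
augment #2: 5→3→6 push 33
augment #3: 5→2→3→4→6 push 18
augment #4: 5→2→3→7→0→6 push 1
augment #5: 5→2→3→7→8→6 push 5
augment #6: 5→2→3→7→0→4→6 push 6
max flow = 81; residual-reachable set from 5 gives S-side
cut edges (S→T): {(0,6), (3,6), (4,6), (7,8)} total cap 81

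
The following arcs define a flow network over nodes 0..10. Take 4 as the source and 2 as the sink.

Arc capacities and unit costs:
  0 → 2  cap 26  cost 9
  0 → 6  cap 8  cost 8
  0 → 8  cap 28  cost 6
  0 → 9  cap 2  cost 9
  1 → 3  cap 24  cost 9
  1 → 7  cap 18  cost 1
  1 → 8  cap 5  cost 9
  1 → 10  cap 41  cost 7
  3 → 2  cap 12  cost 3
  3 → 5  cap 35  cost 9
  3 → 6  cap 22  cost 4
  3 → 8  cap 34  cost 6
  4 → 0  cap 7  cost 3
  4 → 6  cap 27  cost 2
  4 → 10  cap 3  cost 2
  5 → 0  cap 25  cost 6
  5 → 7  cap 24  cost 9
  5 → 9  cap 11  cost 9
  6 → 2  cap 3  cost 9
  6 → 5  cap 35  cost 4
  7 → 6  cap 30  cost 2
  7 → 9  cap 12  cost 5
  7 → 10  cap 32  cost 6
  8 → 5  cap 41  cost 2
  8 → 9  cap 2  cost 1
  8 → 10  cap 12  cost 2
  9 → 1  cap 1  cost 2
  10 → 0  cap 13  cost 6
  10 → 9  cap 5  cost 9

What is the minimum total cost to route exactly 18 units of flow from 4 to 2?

Minimum cost for 18 units: 273

shortest-cost path #1: 4→6→2 push 3 @ unit cost 11 (adds 33)
shortest-cost path #2: 4→0→2 push 7 @ unit cost 12 (adds 84)
shortest-cost path #3: 4→10→0→2 push 3 @ unit cost 17 (adds 51)
shortest-cost path #4: 4→6→5→0→2 push 5 @ unit cost 21 (adds 105)
total cost = 273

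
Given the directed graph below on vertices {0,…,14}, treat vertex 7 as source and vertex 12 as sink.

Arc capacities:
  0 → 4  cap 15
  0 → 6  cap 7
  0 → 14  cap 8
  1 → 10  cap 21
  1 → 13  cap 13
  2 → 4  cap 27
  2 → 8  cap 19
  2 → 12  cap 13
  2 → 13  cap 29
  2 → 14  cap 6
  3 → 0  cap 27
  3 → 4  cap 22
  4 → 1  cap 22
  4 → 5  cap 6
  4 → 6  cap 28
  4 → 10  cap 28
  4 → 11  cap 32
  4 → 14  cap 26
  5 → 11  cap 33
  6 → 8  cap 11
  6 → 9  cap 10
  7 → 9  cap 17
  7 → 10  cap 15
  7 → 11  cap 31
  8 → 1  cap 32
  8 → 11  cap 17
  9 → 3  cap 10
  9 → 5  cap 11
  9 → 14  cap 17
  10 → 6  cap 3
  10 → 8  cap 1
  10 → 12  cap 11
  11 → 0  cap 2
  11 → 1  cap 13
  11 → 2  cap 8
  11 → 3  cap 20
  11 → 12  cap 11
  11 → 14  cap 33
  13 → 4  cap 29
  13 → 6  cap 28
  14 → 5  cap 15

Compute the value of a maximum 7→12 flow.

augment #1: 7→10→12 bottleneck 11, total now 11
augment #2: 7→11→12 bottleneck 11, total now 22
augment #3: 7→11→2→12 bottleneck 8, total now 30

Maximum flow value: 30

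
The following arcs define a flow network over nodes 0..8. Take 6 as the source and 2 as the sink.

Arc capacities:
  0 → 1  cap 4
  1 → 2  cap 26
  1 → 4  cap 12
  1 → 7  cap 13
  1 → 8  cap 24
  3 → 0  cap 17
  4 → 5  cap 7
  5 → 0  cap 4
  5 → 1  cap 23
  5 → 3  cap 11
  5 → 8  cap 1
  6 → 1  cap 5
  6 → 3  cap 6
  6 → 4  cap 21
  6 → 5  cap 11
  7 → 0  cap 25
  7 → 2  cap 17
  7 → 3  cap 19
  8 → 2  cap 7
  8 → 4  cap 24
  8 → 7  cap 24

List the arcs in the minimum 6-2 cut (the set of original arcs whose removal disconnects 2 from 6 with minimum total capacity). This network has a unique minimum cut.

Min-cut arcs: {(0,1), (4,5), (6,1), (6,5)} (total capacity 27)

augment #1: 6→1→2 push 5
augment #2: 6→5→1→2 push 11
augment #3: 6→3→0→1→2 push 4
augment #4: 6→4→5→1→2 push 6
augment #5: 6→4→5→8→2 push 1
max flow = 27; residual-reachable set from 6 gives S-side
cut edges (S→T): {(0,1), (4,5), (6,1), (6,5)} total cap 27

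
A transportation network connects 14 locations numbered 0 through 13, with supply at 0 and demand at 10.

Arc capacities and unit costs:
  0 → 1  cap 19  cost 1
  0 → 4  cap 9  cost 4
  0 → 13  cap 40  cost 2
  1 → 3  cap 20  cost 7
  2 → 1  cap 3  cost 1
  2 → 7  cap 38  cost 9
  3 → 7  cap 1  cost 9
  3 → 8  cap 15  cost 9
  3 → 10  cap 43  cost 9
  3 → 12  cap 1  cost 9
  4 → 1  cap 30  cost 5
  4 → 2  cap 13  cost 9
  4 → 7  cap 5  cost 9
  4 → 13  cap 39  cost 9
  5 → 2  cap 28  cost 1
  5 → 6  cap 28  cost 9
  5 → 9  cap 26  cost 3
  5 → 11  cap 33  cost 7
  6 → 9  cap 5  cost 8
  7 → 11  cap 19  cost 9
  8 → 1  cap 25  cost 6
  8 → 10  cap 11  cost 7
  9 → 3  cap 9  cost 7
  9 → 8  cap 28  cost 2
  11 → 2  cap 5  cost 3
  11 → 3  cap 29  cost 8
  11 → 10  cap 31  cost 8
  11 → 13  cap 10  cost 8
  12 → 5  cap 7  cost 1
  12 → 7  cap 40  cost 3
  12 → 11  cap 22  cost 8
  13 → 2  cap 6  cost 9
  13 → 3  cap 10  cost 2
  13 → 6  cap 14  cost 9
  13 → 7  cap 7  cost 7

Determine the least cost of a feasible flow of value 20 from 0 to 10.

shortest-cost path #1: 0→13→3→10 push 10 @ unit cost 13 (adds 130)
shortest-cost path #2: 0→1→3→10 push 10 @ unit cost 17 (adds 170)
total cost = 300

Minimum cost for 20 units: 300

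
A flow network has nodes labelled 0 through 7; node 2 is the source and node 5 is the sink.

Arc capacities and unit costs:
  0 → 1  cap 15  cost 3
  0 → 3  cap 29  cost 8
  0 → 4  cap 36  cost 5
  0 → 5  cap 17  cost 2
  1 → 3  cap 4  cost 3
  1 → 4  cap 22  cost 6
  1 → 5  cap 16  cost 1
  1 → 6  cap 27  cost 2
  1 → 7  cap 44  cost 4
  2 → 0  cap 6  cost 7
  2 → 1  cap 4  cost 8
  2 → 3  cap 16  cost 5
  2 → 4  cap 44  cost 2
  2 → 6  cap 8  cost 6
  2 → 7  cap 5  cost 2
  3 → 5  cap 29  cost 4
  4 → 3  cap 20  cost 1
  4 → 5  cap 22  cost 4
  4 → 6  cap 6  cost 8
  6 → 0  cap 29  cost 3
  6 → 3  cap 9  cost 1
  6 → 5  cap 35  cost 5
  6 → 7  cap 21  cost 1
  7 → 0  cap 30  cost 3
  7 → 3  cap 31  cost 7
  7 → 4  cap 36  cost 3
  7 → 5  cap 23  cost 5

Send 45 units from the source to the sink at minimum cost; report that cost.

Minimum cost for 45 units: 293

shortest-cost path #1: 2→4→5 push 22 @ unit cost 6 (adds 132)
shortest-cost path #2: 2→7→5 push 5 @ unit cost 7 (adds 35)
shortest-cost path #3: 2→4→3→5 push 18 @ unit cost 7 (adds 126)
total cost = 293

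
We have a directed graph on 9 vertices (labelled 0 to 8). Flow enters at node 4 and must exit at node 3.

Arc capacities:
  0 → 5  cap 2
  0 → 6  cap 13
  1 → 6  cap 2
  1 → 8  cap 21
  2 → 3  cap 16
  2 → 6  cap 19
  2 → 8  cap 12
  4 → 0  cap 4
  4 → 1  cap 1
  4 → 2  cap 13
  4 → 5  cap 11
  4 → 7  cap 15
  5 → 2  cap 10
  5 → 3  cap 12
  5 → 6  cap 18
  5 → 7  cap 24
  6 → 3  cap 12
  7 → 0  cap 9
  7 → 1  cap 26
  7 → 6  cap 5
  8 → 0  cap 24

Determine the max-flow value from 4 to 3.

augment #1: 4→2→3 bottleneck 13, total now 13
augment #2: 4→5→3 bottleneck 11, total now 24
augment #3: 4→0→5→3 bottleneck 1, total now 25
augment #4: 4→0→6→3 bottleneck 3, total now 28
augment #5: 4→1→6→3 bottleneck 1, total now 29
augment #6: 4→7→6→3 bottleneck 5, total now 34
augment #7: 4→7→0→6→3 bottleneck 3, total now 37
augment #8: 4→7→0→5→2→3 bottleneck 1, total now 38

Maximum flow value: 38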